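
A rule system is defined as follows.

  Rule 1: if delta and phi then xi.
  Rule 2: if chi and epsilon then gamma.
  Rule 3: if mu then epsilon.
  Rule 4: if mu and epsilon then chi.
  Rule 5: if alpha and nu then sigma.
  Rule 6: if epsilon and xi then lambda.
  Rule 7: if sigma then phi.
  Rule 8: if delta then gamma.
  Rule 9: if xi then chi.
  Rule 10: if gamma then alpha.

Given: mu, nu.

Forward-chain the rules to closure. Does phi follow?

mu holds, so epsilon follows (Rule 3).
mu and epsilon hold, so chi follows (Rule 4).
From chi and epsilon, Rule 2 gives gamma.
gamma holds, so alpha follows (Rule 10).
From alpha and nu, Rule 5 gives sigma.
From sigma, Rule 7 gives phi.

Yes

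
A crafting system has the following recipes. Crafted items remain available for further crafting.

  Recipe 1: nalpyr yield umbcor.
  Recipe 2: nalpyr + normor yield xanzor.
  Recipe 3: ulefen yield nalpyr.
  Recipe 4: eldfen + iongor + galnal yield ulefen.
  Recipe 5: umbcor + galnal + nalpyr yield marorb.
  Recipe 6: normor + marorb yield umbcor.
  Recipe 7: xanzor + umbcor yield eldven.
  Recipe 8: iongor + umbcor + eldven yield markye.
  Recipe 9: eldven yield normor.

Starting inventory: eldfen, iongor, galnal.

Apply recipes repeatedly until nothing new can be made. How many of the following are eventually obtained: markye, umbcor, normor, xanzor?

1

eldfen + iongor + galnal → ulefen (Recipe 4).
Using Recipe 3, ulefen makes nalpyr.
nalpyr → umbcor (Recipe 1).
markye would need iongor, umbcor, and eldven (Recipe 8), but eldven is never obtained.
umbcor: reached.
normor would need eldven (Recipe 9), but eldven is never obtained.
xanzor would need nalpyr and normor (Recipe 2), but normor is never obtained.
Reached: umbcor — 1 of the 4.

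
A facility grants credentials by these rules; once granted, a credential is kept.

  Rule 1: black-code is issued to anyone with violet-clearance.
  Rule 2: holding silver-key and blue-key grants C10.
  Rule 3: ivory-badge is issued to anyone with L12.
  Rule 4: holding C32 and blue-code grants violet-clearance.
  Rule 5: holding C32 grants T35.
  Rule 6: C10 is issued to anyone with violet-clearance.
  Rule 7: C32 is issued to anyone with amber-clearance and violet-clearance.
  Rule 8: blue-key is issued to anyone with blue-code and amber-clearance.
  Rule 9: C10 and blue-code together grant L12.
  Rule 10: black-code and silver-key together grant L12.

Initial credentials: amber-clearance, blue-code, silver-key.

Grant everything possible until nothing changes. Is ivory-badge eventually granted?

Yes

Holding blue-code and amber-clearance grants blue-key (Rule 8).
Holding silver-key and blue-key grants C10 (Rule 2).
Holding C10 and blue-code grants L12 (Rule 9).
Holding L12 grants ivory-badge (Rule 3).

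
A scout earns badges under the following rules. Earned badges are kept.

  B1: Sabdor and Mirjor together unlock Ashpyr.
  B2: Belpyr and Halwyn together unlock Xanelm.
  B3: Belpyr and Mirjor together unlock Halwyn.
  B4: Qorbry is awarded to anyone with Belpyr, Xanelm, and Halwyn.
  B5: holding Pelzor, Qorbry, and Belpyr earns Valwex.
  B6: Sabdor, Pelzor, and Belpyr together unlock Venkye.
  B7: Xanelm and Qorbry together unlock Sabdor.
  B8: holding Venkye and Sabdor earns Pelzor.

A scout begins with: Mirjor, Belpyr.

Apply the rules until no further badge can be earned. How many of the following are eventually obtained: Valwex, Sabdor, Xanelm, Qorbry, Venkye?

With Belpyr and Mirjor, Halwyn is earned (B3).
With Belpyr and Halwyn, Xanelm is earned (B2).
With Belpyr, Xanelm, and Halwyn, Qorbry is earned (B4).
With Xanelm and Qorbry, Sabdor is earned (B7).
Valwex would need Pelzor, Qorbry, and Belpyr (B5), but Pelzor is never earned.
Sabdor: reached.
Xanelm: reached.
Qorbry: reached.
Venkye would need Sabdor, Pelzor, and Belpyr (B6), but Pelzor is never earned.
Reached: Sabdor, Xanelm, and Qorbry — 3 of the 5.

3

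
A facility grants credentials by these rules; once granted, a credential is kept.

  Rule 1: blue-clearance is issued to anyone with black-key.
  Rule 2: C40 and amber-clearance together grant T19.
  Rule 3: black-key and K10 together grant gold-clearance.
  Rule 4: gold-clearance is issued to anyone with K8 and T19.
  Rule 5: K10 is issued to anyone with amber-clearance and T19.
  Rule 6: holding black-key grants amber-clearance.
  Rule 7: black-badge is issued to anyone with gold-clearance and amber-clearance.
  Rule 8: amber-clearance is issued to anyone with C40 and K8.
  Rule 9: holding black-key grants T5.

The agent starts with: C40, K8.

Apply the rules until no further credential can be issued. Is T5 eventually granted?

No

T5 would need black-key (Rule 9), but black-key is never granted.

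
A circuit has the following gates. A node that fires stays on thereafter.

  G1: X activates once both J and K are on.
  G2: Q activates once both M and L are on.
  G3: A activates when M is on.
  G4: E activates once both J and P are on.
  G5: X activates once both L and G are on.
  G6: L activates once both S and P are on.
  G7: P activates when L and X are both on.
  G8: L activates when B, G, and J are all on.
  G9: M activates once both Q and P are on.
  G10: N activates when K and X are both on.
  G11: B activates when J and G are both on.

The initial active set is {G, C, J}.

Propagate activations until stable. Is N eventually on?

N would need K and X (G10), but K never turns on.

No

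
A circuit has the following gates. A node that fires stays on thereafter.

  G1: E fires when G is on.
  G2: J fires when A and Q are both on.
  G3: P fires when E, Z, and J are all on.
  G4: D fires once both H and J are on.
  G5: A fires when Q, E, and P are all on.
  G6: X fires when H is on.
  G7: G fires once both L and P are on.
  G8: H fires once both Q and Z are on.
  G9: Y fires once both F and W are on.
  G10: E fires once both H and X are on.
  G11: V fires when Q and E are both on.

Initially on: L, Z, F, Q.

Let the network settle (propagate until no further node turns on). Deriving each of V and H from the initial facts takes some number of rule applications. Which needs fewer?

H

H: G8: Q and Z on → H on. [1 rule application]
V: G8: Q and Z on → H on. G6: H on → X on. G10: H and X on → E on. G11: Q and E on → V on. [4 rule applications]
H needs fewer.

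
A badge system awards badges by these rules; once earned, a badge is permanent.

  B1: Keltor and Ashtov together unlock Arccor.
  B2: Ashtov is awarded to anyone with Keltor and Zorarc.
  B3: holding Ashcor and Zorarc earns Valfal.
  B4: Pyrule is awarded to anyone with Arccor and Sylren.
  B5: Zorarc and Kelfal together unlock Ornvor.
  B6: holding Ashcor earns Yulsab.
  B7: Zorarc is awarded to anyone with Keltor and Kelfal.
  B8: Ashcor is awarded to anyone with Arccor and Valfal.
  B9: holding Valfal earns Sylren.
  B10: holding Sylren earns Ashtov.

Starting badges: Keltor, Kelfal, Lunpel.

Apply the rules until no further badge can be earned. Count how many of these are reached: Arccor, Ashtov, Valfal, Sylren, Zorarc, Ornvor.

With Keltor and Kelfal, Zorarc is earned (B7).
With Zorarc and Kelfal, Ornvor is earned (B5).
With Keltor and Zorarc, Ashtov is earned (B2).
With Keltor and Ashtov, Arccor is earned (B1).
Arccor: reached.
Ashtov: reached.
Valfal would need Ashcor and Zorarc (B3), but Ashcor is never earned.
Sylren would need Valfal (B9), but Valfal is never earned.
Zorarc: reached.
Ornvor: reached.
Reached: Arccor, Ashtov, Zorarc, and Ornvor — 4 of the 6.

4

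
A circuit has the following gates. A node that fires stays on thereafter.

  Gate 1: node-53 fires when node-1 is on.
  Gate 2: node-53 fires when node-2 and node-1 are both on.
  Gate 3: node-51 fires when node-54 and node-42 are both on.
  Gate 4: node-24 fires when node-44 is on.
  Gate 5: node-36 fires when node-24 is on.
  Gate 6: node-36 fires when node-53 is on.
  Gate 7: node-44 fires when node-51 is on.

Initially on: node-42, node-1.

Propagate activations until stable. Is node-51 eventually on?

No

node-51 would need node-54 and node-42 (Gate 3), but node-54 never turns on.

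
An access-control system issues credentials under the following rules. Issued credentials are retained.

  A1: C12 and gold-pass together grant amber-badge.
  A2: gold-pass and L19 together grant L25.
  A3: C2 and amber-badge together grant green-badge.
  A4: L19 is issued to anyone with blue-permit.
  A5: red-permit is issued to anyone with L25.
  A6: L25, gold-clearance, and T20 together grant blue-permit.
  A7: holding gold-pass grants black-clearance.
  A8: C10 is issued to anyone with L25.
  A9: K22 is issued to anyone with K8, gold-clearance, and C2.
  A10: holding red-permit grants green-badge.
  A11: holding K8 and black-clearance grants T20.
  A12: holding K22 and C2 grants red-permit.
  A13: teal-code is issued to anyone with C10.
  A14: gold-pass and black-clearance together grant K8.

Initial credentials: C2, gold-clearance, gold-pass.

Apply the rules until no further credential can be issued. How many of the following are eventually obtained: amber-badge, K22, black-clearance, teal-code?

Holding gold-pass grants black-clearance (A7).
Holding gold-pass and black-clearance grants K8 (A14).
Holding K8, gold-clearance, and C2 grants K22 (A9).
amber-badge would need C12 and gold-pass (A1), but C12 is never granted.
K22: reached.
black-clearance: reached.
teal-code would need C10 (A13), but C10 is never granted.
Reached: K22 and black-clearance — 2 of the 4.

2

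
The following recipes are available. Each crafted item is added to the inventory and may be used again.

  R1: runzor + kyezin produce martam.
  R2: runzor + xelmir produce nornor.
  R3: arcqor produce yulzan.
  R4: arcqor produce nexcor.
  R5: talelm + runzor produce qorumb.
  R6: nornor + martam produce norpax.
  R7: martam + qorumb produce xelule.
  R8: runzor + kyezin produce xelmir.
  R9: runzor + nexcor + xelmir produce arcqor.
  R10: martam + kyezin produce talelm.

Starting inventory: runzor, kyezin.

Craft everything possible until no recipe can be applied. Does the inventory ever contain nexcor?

No

nexcor would need arcqor (R4), but arcqor is never obtained.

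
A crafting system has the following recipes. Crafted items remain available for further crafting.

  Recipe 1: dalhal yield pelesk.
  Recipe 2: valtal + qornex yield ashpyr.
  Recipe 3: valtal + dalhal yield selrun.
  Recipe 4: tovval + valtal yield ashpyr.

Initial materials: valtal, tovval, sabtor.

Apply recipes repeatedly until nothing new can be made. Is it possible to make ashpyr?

Yes

Using Recipe 4, tovval and valtal make ashpyr.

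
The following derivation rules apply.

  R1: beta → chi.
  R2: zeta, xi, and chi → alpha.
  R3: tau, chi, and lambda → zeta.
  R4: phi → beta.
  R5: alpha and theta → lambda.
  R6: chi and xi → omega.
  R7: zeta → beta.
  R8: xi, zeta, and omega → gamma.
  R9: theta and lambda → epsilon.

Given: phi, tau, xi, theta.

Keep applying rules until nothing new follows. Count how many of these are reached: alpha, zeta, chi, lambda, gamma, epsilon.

phi holds, so beta follows (R4).
beta holds, so chi follows (R1).
alpha would need zeta, xi, and chi (R2), but zeta is never established.
zeta would need tau, chi, and lambda (R3), but lambda is never established.
chi: reached.
lambda would need alpha and theta (R5), but alpha is never established.
gamma would need xi, zeta, and omega (R8), but zeta is never established.
epsilon would need theta and lambda (R9), but lambda is never established.
Reached: chi — 1 of the 6.

1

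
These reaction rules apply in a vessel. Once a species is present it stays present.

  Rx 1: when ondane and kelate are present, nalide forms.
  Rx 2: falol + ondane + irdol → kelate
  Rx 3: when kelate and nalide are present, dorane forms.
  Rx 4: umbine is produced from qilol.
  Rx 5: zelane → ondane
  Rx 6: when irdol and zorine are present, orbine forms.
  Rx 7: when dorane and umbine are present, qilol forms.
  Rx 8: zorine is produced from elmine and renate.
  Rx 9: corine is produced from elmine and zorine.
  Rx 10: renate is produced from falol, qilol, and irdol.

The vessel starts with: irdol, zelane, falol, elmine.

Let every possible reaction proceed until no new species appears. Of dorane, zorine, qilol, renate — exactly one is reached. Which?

dorane

zelane present → ondane forms (Rx 5).
falol, ondane, and irdol present → kelate forms (Rx 2).
ondane and kelate present → nalide forms (Rx 1).
kelate and nalide present → dorane forms (Rx 3).
qilol would need dorane and umbine (Rx 7), but umbine never forms. zorine would need elmine and renate (Rx 8), but renate never forms. renate would need falol, qilol, and irdol (Rx 10), but qilol never forms.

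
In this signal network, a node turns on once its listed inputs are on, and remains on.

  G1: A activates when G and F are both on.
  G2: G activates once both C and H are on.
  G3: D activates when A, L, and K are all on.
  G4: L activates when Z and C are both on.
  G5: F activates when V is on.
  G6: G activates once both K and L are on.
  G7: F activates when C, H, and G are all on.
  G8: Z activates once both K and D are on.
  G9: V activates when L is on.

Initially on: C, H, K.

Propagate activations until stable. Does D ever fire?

D would need A, L, and K (G3), but L never turns on.

No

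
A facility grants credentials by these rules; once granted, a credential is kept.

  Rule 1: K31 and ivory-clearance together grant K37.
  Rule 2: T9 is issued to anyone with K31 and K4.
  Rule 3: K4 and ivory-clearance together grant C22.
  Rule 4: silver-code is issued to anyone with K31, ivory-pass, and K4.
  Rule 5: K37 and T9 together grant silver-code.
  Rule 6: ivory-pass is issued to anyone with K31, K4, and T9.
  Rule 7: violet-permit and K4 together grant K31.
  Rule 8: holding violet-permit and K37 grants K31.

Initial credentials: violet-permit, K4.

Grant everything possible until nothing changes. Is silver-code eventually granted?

Holding violet-permit and K4 grants K31 (Rule 7).
Holding K31 and K4 grants T9 (Rule 2).
Holding K31, K4, and T9 grants ivory-pass (Rule 6).
Holding K31, ivory-pass, and K4 grants silver-code (Rule 4).

Yes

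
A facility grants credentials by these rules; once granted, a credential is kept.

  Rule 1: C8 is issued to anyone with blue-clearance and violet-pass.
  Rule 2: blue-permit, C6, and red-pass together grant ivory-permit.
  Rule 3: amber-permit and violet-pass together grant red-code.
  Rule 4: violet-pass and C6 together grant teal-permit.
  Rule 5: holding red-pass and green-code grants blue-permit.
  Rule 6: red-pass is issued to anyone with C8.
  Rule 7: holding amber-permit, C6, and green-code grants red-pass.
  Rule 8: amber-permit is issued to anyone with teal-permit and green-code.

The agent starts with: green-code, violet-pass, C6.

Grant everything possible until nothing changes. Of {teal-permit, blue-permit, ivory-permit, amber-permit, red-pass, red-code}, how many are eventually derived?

Holding violet-pass and C6 grants teal-permit (Rule 4).
Holding teal-permit and green-code grants amber-permit (Rule 8).
Holding amber-permit, C6, and green-code grants red-pass (Rule 7).
Holding amber-permit and violet-pass grants red-code (Rule 3).
Holding red-pass and green-code grants blue-permit (Rule 5).
Holding blue-permit, C6, and red-pass grants ivory-permit (Rule 2).
teal-permit: reached.
blue-permit: reached.
ivory-permit: reached.
amber-permit: reached.
red-pass: reached.
red-code: reached.
All 6 are reached.

6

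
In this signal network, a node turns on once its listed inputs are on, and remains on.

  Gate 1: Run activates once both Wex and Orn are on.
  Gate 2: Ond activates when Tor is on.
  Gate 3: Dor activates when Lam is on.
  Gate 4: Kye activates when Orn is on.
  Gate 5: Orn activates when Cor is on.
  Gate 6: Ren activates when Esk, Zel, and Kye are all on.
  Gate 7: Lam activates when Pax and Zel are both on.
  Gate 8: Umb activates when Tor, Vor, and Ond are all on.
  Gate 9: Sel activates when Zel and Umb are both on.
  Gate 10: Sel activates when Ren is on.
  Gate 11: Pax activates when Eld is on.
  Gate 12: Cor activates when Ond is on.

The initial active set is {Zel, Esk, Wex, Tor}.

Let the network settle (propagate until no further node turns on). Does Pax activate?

Pax would need Eld (Gate 11), but Eld never turns on.

No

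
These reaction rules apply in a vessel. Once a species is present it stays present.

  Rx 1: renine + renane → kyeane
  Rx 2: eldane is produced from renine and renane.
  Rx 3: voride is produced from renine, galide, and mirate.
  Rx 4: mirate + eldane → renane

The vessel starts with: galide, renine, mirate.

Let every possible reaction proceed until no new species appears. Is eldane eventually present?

eldane would need renine and renane (Rx 2), but renane never forms.

No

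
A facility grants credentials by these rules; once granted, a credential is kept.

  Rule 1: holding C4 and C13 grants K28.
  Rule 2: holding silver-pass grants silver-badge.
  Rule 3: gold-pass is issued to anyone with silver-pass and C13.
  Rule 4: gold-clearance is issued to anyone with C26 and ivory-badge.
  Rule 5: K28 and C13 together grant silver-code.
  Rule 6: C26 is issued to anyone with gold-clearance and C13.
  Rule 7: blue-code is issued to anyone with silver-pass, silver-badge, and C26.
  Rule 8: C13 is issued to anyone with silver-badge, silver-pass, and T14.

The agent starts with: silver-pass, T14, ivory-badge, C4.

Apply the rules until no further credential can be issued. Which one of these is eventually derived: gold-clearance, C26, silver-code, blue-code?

silver-code

Holding silver-pass grants silver-badge (Rule 2).
Holding silver-badge, silver-pass, and T14 grants C13 (Rule 8).
Holding C4 and C13 grants K28 (Rule 1).
Holding K28 and C13 grants silver-code (Rule 5).
C26 would need gold-clearance and C13 (Rule 6), but gold-clearance is never granted. gold-clearance would need C26 and ivory-badge (Rule 4), but C26 is never granted. blue-code would need silver-pass, silver-badge, and C26 (Rule 7), but C26 is never granted.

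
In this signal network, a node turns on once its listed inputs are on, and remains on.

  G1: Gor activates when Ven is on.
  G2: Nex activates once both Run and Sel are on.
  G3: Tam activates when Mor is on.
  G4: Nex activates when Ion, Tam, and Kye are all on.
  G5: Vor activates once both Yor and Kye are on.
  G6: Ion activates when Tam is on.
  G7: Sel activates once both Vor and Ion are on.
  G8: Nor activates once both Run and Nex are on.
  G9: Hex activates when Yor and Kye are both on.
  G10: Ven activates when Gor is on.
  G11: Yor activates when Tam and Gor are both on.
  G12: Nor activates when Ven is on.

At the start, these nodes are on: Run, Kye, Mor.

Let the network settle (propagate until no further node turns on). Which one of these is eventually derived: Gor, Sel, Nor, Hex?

G3: Mor on → Tam on.
G6: Tam on → Ion on.
G4: Ion, Tam, and Kye on → Nex on.
G8: Run and Nex on → Nor on.
Sel would need Vor and Ion (G7), but Vor never turns on. Gor would need Ven (G1), but Ven never turns on. Hex would need Yor and Kye (G9), but Yor never turns on.

Nor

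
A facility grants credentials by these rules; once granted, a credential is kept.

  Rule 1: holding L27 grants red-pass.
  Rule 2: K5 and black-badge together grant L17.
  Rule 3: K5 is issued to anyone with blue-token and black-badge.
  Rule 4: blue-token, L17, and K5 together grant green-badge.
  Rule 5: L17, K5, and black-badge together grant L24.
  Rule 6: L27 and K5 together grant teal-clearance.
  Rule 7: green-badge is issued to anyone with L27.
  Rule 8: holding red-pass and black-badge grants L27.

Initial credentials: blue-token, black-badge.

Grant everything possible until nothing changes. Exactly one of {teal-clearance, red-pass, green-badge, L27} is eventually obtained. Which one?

Holding blue-token and black-badge grants K5 (Rule 3).
Holding K5 and black-badge grants L17 (Rule 2).
Holding blue-token, L17, and K5 grants green-badge (Rule 4).
L27 would need red-pass and black-badge (Rule 8), but red-pass is never granted. red-pass would need L27 (Rule 1), but L27 is never granted. teal-clearance would need L27 and K5 (Rule 6), but L27 is never granted.

green-badge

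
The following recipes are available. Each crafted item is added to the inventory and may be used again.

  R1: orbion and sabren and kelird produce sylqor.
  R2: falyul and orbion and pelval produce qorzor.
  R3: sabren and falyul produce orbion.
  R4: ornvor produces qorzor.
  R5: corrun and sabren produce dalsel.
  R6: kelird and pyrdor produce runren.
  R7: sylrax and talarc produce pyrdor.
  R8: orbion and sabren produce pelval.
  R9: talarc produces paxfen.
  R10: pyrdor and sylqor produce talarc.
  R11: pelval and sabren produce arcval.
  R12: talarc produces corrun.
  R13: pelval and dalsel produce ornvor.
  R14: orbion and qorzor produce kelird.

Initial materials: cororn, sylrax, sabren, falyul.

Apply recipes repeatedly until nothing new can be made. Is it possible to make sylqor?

Using R3, sabren and falyul make orbion.
orbion and sabren → pelval (R8).
Using R2, falyul, orbion, and pelval make qorzor.
Using R14, orbion and qorzor make kelird.
Using R1, orbion, sabren, and kelird make sylqor.

Yes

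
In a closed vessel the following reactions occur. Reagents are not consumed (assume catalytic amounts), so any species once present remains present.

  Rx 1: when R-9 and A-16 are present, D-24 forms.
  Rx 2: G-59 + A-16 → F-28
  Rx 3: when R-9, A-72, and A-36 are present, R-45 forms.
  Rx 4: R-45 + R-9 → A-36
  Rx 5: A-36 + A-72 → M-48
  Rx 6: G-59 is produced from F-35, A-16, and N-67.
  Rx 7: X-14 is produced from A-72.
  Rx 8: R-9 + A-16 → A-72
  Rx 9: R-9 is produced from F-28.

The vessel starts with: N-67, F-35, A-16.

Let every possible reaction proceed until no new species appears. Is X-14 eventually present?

Yes

F-35, A-16, and N-67 present → G-59 forms (Rx 6).
G-59 and A-16 present → F-28 forms (Rx 2).
F-28 present → R-9 forms (Rx 9).
R-9 and A-16 present → A-72 forms (Rx 8).
A-72 present → X-14 forms (Rx 7).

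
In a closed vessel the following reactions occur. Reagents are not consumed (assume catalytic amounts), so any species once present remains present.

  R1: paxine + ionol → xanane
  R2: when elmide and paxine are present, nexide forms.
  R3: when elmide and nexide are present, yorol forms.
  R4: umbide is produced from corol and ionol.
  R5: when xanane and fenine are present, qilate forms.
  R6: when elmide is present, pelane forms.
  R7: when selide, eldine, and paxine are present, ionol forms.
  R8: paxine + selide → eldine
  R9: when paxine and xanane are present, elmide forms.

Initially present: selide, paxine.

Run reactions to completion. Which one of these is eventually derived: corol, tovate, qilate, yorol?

paxine and selide present → eldine forms (R8).
selide, eldine, and paxine present → ionol forms (R7).
paxine and ionol present → xanane forms (R1).
paxine and xanane present → elmide forms (R9).
elmide and paxine present → nexide forms (R2).
elmide and nexide present → yorol forms (R3).
qilate would need xanane and fenine (R5), but fenine never forms. No rule produces corol, and it is not given. No rule produces tovate, and it is not given.

yorol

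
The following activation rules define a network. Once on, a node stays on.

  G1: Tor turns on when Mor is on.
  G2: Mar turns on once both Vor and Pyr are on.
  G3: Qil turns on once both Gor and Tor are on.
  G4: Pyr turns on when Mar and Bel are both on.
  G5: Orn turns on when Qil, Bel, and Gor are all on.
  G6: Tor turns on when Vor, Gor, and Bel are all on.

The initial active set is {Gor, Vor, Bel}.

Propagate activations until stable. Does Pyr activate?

No

Pyr would need Mar and Bel (G4), but Mar never turns on.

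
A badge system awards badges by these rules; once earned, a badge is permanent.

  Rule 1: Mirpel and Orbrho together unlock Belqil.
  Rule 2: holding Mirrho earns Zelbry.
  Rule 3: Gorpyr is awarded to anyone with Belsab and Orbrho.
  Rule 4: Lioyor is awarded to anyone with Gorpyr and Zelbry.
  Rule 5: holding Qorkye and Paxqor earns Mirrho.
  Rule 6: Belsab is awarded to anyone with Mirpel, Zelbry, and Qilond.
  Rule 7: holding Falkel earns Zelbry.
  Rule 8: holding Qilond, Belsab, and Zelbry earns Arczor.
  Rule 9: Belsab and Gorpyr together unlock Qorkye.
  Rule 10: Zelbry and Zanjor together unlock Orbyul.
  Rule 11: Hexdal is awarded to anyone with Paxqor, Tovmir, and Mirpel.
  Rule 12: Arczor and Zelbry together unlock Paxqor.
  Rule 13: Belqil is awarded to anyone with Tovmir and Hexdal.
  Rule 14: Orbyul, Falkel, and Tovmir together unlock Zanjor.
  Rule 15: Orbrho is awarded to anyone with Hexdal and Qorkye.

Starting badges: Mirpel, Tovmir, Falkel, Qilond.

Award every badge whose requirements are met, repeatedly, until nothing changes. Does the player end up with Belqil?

Yes

With Falkel, Zelbry is earned (Rule 7).
With Mirpel, Zelbry, and Qilond, Belsab is earned (Rule 6).
With Qilond, Belsab, and Zelbry, Arczor is earned (Rule 8).
With Arczor and Zelbry, Paxqor is earned (Rule 12).
With Paxqor, Tovmir, and Mirpel, Hexdal is earned (Rule 11).
With Tovmir and Hexdal, Belqil is earned (Rule 13).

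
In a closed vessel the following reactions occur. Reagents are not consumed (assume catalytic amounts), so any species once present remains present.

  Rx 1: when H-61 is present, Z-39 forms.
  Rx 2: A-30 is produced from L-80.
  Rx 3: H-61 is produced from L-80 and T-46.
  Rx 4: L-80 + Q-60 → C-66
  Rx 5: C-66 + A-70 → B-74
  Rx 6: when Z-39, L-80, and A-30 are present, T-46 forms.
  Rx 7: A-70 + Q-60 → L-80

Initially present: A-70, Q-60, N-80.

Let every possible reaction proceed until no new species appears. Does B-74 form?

A-70 and Q-60 present → L-80 forms (Rx 7).
L-80 and Q-60 present → C-66 forms (Rx 4).
C-66 and A-70 present → B-74 forms (Rx 5).

Yes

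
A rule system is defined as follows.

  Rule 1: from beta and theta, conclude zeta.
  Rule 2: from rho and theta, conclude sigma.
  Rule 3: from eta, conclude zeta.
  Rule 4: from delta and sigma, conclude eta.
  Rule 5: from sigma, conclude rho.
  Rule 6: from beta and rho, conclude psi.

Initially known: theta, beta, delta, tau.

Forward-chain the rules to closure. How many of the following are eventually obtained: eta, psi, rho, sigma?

0

eta would need delta and sigma (Rule 4), but sigma is never established.
psi would need beta and rho (Rule 6), but rho is never established.
rho would need sigma (Rule 5), but sigma is never established.
sigma would need rho and theta (Rule 2), but rho is never established.
None of the 4 are reached.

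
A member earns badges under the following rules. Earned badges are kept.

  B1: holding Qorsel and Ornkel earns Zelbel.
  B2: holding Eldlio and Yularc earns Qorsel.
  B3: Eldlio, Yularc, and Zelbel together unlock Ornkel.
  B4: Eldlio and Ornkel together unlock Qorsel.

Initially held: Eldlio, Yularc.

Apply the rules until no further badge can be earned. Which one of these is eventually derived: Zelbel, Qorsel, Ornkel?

With Eldlio and Yularc, Qorsel is earned (B2).
Zelbel would need Qorsel and Ornkel (B1), but Ornkel is never earned. Ornkel would need Eldlio, Yularc, and Zelbel (B3), but Zelbel is never earned.

Qorsel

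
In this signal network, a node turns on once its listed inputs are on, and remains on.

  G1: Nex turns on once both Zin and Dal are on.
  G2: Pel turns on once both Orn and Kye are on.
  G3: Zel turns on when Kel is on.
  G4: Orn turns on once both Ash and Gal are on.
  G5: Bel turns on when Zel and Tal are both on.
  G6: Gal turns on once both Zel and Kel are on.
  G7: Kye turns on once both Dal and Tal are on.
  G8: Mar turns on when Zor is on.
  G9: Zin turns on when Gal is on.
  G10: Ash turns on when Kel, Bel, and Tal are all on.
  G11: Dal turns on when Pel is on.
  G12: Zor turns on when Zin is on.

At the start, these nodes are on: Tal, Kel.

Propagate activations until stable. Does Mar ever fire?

G3: Kel on → Zel on.
Zel and Kel are on, so Gal turns on (G6).
G9: Gal on → Zin on.
G12: Zin on → Zor on.
Zor is on, so Mar turns on (G8).

Yes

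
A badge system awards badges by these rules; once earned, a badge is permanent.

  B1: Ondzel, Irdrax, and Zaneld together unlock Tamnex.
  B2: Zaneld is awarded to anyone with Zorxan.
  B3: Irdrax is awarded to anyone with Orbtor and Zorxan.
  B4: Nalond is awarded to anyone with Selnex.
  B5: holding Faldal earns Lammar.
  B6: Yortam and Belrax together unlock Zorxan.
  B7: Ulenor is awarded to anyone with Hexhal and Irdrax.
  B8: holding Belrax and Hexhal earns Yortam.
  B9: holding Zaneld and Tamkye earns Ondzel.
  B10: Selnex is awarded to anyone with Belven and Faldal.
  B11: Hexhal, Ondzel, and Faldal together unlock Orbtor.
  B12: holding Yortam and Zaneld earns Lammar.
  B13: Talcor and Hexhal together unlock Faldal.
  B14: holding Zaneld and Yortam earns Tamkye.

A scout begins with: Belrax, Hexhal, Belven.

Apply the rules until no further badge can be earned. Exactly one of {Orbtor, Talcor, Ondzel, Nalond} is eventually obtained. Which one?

With Belrax and Hexhal, Yortam is earned (B8).
With Yortam and Belrax, Zorxan is earned (B6).
With Zorxan, Zaneld is earned (B2).
With Zaneld and Yortam, Tamkye is earned (B14).
With Zaneld and Tamkye, Ondzel is earned (B9).
Nalond would need Selnex (B4), but Selnex is never earned. No rule produces Talcor, and it is not given. Orbtor would need Hexhal, Ondzel, and Faldal (B11), but Faldal is never earned.

Ondzel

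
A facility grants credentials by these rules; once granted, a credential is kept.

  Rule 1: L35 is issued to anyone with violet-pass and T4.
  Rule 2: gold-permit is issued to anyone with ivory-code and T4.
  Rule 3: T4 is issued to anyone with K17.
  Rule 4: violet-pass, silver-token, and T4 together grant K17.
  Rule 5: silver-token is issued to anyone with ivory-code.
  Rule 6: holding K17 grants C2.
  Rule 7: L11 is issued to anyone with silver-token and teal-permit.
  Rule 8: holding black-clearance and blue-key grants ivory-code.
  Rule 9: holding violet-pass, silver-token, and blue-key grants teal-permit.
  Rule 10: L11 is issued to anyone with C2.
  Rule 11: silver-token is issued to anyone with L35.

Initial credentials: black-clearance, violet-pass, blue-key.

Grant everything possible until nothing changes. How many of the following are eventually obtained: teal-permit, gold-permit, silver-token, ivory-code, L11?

4

Holding black-clearance and blue-key grants ivory-code (Rule 8).
Holding ivory-code grants silver-token (Rule 5).
Holding violet-pass, silver-token, and blue-key grants teal-permit (Rule 9).
Holding silver-token and teal-permit grants L11 (Rule 7).
teal-permit: reached.
gold-permit would need ivory-code and T4 (Rule 2), but T4 is never granted.
silver-token: reached.
ivory-code: reached.
L11: reached.
Reached: teal-permit, silver-token, ivory-code, and L11 — 4 of the 5.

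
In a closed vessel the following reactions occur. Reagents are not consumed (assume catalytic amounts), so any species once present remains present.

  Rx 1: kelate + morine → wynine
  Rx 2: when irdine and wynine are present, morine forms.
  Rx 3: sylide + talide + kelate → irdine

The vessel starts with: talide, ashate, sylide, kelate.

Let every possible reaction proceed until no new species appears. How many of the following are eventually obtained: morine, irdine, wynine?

1

sylide, talide, and kelate present → irdine forms (Rx 3).
morine would need irdine and wynine (Rx 2), but wynine never forms.
irdine: reached.
wynine would need kelate and morine (Rx 1), but morine never forms.
Reached: irdine — 1 of the 3.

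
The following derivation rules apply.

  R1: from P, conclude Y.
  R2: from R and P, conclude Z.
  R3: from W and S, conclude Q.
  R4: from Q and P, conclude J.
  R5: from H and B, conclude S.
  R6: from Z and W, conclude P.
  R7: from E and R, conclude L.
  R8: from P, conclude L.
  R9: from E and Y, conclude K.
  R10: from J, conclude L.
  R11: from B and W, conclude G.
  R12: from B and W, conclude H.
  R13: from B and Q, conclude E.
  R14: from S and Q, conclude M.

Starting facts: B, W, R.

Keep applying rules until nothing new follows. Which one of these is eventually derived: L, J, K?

B and W hold, so H follows (R12).
H and B hold, so S follows (R5).
From W and S, R3 gives Q.
B and Q hold, so E follows (R13).
E and R hold, so L follows (R7).
K would need E and Y (R9), but Y is never established. J would need Q and P (R4), but P is never established.

L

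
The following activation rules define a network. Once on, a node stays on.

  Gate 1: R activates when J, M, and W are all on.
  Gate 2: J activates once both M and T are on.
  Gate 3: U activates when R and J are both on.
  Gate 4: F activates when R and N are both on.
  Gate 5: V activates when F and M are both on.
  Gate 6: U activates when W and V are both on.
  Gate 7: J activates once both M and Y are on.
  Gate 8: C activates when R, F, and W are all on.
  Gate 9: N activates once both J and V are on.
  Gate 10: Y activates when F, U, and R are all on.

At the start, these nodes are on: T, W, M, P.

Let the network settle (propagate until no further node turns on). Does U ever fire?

Yes

Gate 2: M and T on → J on.
Gate 1: J, M, and W on → R on.
R and J are on, so U activates (Gate 3).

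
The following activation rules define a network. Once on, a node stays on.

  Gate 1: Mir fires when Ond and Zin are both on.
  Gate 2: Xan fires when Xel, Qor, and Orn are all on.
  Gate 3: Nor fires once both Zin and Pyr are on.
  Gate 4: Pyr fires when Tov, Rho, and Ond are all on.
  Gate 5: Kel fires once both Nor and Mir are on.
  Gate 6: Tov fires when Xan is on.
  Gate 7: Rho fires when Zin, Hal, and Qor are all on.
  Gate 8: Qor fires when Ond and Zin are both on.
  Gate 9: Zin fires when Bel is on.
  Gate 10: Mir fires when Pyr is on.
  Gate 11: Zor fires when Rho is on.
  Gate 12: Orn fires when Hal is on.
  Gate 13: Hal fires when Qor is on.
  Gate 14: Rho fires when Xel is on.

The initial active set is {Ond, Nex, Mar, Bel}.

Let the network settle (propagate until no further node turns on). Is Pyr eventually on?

No

Pyr would need Tov, Rho, and Ond (Gate 4), but Tov never turns on.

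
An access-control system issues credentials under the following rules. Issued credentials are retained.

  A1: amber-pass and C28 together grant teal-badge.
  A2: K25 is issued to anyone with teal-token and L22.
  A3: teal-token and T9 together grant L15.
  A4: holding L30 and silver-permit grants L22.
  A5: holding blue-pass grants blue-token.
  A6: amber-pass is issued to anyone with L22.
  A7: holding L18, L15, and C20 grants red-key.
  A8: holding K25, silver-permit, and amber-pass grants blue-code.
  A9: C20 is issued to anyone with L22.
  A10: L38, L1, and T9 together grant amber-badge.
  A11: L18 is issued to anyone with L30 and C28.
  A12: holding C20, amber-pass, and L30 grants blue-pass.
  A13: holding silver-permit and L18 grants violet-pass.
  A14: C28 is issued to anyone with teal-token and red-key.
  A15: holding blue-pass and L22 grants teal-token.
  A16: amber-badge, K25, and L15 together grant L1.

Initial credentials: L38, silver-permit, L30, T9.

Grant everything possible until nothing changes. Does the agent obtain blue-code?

Holding L30 and silver-permit grants L22 (A4).
Holding L22 grants amber-pass (A6).
Holding L22 grants C20 (A9).
Holding C20, amber-pass, and L30 grants blue-pass (A12).
Holding blue-pass and L22 grants teal-token (A15).
Holding teal-token and L22 grants K25 (A2).
Holding K25, silver-permit, and amber-pass grants blue-code (A8).

Yes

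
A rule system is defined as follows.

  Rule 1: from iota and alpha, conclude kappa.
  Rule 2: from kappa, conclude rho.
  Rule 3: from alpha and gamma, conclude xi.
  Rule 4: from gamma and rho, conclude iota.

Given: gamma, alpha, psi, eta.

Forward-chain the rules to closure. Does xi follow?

Yes

alpha and gamma hold, so xi follows (Rule 3).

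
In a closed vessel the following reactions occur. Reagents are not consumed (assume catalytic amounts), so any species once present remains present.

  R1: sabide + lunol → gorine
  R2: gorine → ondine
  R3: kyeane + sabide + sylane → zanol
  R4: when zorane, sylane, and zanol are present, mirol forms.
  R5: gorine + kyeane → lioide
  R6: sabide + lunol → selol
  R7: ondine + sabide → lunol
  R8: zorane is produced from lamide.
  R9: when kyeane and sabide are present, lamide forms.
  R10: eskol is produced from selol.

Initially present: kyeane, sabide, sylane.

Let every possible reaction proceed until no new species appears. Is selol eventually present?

selol would need sabide and lunol (R6), but lunol never forms.

No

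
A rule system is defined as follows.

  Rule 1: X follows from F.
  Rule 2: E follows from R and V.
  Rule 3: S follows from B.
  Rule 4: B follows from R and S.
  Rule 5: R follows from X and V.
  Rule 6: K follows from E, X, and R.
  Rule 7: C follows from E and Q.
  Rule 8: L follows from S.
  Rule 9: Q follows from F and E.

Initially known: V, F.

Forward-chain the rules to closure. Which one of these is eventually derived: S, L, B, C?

F holds, so X follows (Rule 1).
X and V hold, so R follows (Rule 5).
From R and V, Rule 2 gives E.
From F and E, Rule 9 gives Q.
From E and Q, Rule 7 gives C.
S would need B (Rule 3), but B is never established. L would need S (Rule 8), but S is never established. B would need R and S (Rule 4), but S is never established.

C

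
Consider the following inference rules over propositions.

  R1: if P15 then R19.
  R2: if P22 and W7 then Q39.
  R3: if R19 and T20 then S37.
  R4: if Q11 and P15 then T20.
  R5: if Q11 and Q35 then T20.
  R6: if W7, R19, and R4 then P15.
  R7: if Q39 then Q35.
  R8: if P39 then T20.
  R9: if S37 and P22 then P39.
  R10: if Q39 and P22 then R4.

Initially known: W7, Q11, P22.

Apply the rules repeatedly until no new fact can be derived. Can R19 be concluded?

R19 would need P15 (R1), but P15 is never established.

No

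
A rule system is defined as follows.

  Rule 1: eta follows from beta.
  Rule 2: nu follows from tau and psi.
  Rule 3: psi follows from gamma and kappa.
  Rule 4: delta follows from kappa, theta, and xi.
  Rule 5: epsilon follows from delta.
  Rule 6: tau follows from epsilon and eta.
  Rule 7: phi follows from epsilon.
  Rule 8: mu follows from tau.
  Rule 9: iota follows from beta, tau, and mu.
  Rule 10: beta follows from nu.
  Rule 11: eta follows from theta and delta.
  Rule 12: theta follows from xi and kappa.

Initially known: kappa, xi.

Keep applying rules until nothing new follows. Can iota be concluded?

No

iota would need beta, tau, and mu (Rule 9), but beta is never established.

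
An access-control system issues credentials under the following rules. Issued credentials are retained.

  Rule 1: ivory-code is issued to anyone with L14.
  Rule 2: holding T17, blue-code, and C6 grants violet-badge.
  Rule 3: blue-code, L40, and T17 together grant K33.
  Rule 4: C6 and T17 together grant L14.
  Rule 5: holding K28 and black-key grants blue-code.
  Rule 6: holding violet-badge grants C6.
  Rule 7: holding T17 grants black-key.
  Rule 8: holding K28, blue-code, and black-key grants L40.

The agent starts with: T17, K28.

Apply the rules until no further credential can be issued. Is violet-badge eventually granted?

violet-badge would need T17, blue-code, and C6 (Rule 2), but C6 is never granted.

No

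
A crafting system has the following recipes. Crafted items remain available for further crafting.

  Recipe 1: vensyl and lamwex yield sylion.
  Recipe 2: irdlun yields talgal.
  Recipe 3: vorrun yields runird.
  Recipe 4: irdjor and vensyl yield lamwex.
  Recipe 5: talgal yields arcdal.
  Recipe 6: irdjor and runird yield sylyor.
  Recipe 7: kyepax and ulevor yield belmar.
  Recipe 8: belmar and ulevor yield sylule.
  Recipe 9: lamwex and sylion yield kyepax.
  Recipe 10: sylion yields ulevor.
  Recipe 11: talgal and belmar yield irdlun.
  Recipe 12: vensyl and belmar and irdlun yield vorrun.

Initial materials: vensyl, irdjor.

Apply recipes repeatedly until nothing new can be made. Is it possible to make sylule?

Using Recipe 4, irdjor and vensyl make lamwex.
Using Recipe 1, vensyl and lamwex make sylion.
Using Recipe 9, lamwex and sylion make kyepax.
Using Recipe 10, sylion makes ulevor.
kyepax and ulevor → belmar (Recipe 7).
Using Recipe 8, belmar and ulevor make sylule.

Yes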